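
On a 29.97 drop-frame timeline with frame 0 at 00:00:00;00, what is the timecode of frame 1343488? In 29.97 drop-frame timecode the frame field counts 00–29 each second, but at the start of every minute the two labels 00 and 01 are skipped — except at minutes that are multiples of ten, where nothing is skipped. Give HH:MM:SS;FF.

12:27:07;24

Each 10-minute DF block holds 10 × 60 × 30 − 9 × 2 = 17982 frames. 1343488 ÷ 17982 → 74 full blocks, remainder 12820.
Within the partial block the first minute is 1800 frames and each further minute 1798, so 7 further minute boundaries passed. Total skipped labels = 18 × 74 + 2 × 7 = 1346.
Non-drop label index = 1343488 + 1346 = 1344834; at 30 labels/s that is 12:27:07:24, i.e. DF 12:27:07;24.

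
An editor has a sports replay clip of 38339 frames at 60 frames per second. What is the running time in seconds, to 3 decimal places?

Running time = 38339 × 1/60 = 38339/60 s ≈ 638.983 s.

638.983 seconds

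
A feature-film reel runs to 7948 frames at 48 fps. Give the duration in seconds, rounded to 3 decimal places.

165.583 seconds

Running time = 7948 × 1/48 = 1987/12 s ≈ 165.583 s.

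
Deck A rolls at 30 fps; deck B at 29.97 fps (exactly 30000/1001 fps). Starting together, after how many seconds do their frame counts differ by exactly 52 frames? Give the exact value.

The gap grows by |30000/1001 − 30| = 30/1001 frames per second.
Time for a 52-frame gap: 52 ÷ (30/1001) = 26026/15 s.

26026/15 seconds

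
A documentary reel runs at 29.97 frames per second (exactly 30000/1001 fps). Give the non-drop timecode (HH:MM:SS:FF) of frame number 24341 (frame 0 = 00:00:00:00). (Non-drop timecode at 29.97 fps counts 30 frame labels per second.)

24341 ÷ 30 = 811 full seconds, remainder 11 frames.
811 s = 0 h 13 min 31 s.
Timecode: 00:13:31:11.

00:13:31:11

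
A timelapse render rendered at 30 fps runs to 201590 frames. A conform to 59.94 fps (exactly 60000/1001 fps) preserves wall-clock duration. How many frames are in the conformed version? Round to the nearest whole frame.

Frames at target rate = 201590 × (60000/1001) / (30) = 403180000/1001 ≈ 402777.223.
Nearest whole frame: 402777.

402777 frames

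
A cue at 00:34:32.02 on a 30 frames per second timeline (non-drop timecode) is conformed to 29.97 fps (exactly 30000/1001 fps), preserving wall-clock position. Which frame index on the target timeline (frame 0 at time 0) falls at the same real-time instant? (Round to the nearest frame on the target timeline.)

Source frame index: (0×3600 + 34×60 + 32) × 30 + 2 = 62162.
Real time: 62162 / (30) = 31081/15 s.
Target frame: (31081/15) × (30000/1001) = 62162000/1001 ≈ 62099.900 → 62100.

frame 62100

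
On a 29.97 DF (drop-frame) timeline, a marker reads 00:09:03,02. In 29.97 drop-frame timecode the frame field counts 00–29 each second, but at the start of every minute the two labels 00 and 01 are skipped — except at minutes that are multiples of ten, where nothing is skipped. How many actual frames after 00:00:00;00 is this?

As if non-drop at 30 labels/s: (0 × 3600 + 9 × 60 + 3) × 30 + 2 = 16292.
Minute boundaries passed: 9; those not divisible by 10: 9 − 0 = 9; dropped labels = 2 × 9 = 18.
Actual frame index = 16292 − 18 = 16274.

16274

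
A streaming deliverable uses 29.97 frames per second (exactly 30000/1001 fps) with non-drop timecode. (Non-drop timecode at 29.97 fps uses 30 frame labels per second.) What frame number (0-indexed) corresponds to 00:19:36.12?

frame 35292

Total seconds to the label: (0 × 3600 + 19 × 60 + 36) = 1176.
Frame index = 1176 × 30 + 12 = 35292.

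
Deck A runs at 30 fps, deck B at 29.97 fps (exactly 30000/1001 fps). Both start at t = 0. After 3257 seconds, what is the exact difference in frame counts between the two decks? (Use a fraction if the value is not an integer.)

97710/1001 frames

A emits 30 × 3257 = 97710 frames; B emits 30000/1001 × 3257 = 97710000/1001.
Difference = 97710/1001 frames (≈ 97.6124); B is behind A.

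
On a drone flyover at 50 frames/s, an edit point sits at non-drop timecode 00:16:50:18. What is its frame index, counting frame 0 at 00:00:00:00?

50518

Total seconds to the label: (0 × 3600 + 16 × 60 + 50) = 1010.
Frame index = 1010 × 50 + 18 = 50518.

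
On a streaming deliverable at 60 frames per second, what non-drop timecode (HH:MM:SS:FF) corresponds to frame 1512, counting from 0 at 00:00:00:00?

1512 ÷ 60 = 25 full seconds, remainder 12 frames.
25 s = 0 h 0 min 25 s.
Timecode: 00:00:25:12.

00:00:25:12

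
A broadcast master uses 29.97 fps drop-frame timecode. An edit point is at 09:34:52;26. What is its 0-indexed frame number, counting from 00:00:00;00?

1033752

Complete 10-minute blocks: 57, each 17982 frames → 1024974.
Remaining 4 whole minutes in the current block: 1800 + 3 × 1798 = 7194 frames.
Within the current minute: 52 × 30 + 26 − 2 = 1584 (labels ;00/;01 skipped at this minute). Total = 1024974 + 7194 + 1584 = 1033752.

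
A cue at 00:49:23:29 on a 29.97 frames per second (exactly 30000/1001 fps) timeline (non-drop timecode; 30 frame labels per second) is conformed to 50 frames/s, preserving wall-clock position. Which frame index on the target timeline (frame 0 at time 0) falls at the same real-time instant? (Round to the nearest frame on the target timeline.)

Source frame index: (0×3600 + 49×60 + 23) × 30 + 29 = 88919.
Real time: 88919 / (30000/1001) = 89007919/30000 s.
Target frame: (89007919/30000) × (50) = 89007919/600 ≈ 148346.532 → 148347.

frame 148347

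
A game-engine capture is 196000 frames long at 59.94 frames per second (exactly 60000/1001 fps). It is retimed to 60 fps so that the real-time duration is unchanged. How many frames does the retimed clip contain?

196196 frames

Target frames = source frames × (target rate / source rate) = 196000 × (60)/(60000/1001) = 196000 × 1001/1000 = 196196.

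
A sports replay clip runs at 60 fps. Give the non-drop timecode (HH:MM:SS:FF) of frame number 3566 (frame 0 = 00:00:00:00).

3566 ÷ 60 = 59 full seconds, remainder 26 frames.
59 s = 0 h 0 min 59 s.
Timecode: 00:00:59:26.

00:00:59:26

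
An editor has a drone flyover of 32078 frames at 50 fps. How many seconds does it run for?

641.56 seconds

Running time = 32078 / (50) = 641.56 s.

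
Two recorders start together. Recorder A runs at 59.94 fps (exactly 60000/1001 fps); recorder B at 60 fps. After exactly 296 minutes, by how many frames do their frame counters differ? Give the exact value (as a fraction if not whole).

296 min = 17760 s.
A emits 60000/1001 × 17760 = 1065600000/1001 frames; B emits 60 × 17760 = 1065600.
Difference = 1065600/1001 frames (≈ 1064.5355); B is ahead of A.

1065600/1001 frames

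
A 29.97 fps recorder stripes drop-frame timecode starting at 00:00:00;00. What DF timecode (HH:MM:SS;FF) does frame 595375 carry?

05:31:05;21

Ten DF minutes hold 17982 frames, so frame 595375 lies in block 33 (frames 593406–611387) with 1969 frames into that block.
The block's first minute is 1800 frames and the rest 1798 each; 1969 frames reaches minute 1, so 33 × 18 + 1 × 2 = 596 labels have been skipped so far.
Adding those back, label number 595375 + 596 = 595971 at 30 labels/s is 19865 s + 21 f = 5 h 31 min 5 s frame 21, i.e. 05:31:05;21.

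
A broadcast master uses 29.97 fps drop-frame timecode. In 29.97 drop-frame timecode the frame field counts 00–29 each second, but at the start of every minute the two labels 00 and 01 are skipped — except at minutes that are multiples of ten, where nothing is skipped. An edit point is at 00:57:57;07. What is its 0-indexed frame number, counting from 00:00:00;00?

Complete 10-minute blocks: 5, each 17982 frames → 89910.
Remaining 7 whole minutes in the current block: 1800 + 6 × 1798 = 12588 frames.
Within the current minute: 57 × 30 + 7 − 2 = 1715 (labels ;00/;01 skipped at this minute). Total = 89910 + 12588 + 1715 = 104213.

104213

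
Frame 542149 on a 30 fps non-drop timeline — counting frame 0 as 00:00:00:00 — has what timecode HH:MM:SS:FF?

542149 ÷ 30 = 18071 full seconds, remainder 19 frames.
18071 s = 5 h 1 min 11 s.
Timecode: 05:01:11:19.

05:01:11:19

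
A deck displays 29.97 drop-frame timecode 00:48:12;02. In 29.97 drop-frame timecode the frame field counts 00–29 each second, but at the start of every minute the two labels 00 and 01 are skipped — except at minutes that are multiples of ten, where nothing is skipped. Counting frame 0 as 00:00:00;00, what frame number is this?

86674

As if non-drop at 30 labels/s: (0 × 3600 + 48 × 60 + 12) × 30 + 2 = 86762.
Minute boundaries passed: 48; those not divisible by 10: 48 − 4 = 44; dropped labels = 2 × 44 = 88.
Actual frame index = 86762 − 88 = 86674.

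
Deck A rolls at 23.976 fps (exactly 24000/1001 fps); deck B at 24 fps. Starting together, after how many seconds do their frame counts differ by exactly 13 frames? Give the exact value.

13013/24 seconds

The gap grows by |24 − 24000/1001| = 24/1001 frames per second.
Time for a 13-frame gap: 13 ÷ (24/1001) = 13013/24 s.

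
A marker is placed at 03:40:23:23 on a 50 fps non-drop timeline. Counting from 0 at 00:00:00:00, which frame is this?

frame 661173

Total seconds to the label: (3 × 3600 + 40 × 60 + 23) = 13223.
Frame index = 13223 × 50 + 23 = 661173.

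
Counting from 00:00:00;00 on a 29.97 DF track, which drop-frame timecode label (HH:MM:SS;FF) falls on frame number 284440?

02:38:10;26

Ten DF minutes hold 17982 frames, so frame 284440 lies in block 15 (frames 269730–287711) with 14710 frames into that block.
The block's first minute is 1800 frames and the rest 1798 each; 14710 frames reaches minute 8, so 15 × 18 + 8 × 2 = 286 labels have been skipped so far.
Adding those back, label number 284440 + 286 = 284726 at 30 labels/s is 9490 s + 26 f = 2 h 38 min 10 s frame 26, i.e. 02:38:10;26.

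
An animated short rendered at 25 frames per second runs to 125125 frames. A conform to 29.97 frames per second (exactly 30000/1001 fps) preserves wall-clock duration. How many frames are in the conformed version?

Target frames = source frames × (target rate / source rate) = 125125 × (30000/1001)/(25) = 125125 × 1200/1001 = 150000.

150000 frames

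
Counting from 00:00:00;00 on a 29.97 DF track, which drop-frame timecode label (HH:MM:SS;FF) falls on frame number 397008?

Each 10-minute DF block holds 10 × 60 × 30 − 9 × 2 = 17982 frames. 397008 ÷ 17982 → 22 full blocks, remainder 1404.
Within the partial block the first minute is 1800 frames and each further minute 1798, so 0 further minute boundaries passed. Total skipped labels = 18 × 22 + 2 × 0 = 396.
Non-drop label index = 397008 + 396 = 397404; at 30 labels/s that is 03:40:46:24, i.e. DF 03:40:46;24.

03:40:46;24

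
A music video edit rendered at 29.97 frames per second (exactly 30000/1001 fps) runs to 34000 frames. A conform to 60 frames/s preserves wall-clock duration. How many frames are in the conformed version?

68068 frames

Target frames = source frames × (target rate / source rate) = 34000 × (60)/(30000/1001) = 34000 × 1001/500 = 68068.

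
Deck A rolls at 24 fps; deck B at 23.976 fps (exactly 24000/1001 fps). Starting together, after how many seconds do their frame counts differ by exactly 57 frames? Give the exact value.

2377.375 seconds

The gap grows by |24000/1001 − 24| = 24/1001 frames per second.
Time for a 57-frame gap: 57 ÷ (24/1001) = 2377.375 s.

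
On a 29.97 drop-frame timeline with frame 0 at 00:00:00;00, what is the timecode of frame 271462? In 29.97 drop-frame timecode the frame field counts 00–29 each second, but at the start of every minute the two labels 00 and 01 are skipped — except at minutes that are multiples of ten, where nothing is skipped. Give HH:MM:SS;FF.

Ten DF minutes hold 17982 frames, so frame 271462 lies in block 15 (frames 269730–287711) with 1732 frames into that block.
The block's first minute is 1800 frames and the rest 1798 each; 1732 frames reaches minute 0, so 15 × 18 + 0 × 2 = 270 labels have been skipped so far.
Adding those back, label number 271462 + 270 = 271732 at 30 labels/s is 9057 s + 22 f = 2 h 30 min 57 s frame 22, i.e. 02:30:57;22.

02:30:57;22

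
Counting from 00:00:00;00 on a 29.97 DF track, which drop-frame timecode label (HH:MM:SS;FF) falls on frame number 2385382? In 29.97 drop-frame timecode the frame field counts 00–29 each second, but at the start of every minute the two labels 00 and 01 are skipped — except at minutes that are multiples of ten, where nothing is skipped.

22:06:32;10

Each 10-minute DF block holds 10 × 60 × 30 − 9 × 2 = 17982 frames. 2385382 ÷ 17982 → 132 full blocks, remainder 11758.
Within the partial block the first minute is 1800 frames and each further minute 1798, so 6 further minute boundaries passed. Total skipped labels = 18 × 132 + 2 × 6 = 2388.
Non-drop label index = 2385382 + 2388 = 2387770; at 30 labels/s that is 22:06:32:10, i.e. DF 22:06:32;10.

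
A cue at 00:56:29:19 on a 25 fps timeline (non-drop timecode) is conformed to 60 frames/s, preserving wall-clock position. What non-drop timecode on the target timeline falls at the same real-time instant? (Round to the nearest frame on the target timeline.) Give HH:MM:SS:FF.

Source frame index: (0×3600 + 56×60 + 29) × 25 + 19 = 84744.
Real time: 84744 / (25) = 84744/25 s.
Target frame: (84744/25) × (60) = 1016928/5 ≈ 203385.600 → 203386.
At 60 labels/s: frame 203386 → 00:56:29:46.

00:56:29:46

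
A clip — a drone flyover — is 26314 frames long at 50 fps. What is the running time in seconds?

526.28 seconds

Running time = 26314 / (50) = 526.28 s.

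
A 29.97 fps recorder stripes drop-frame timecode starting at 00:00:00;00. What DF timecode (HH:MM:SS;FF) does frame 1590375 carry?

Each 10-minute DF block holds 10 × 60 × 30 − 9 × 2 = 17982 frames. 1590375 ÷ 17982 → 88 full blocks, remainder 7959.
Within the partial block the first minute is 1800 frames and each further minute 1798, so 4 further minute boundaries passed. Total skipped labels = 18 × 88 + 2 × 4 = 1592.
Non-drop label index = 1590375 + 1592 = 1591967; at 30 labels/s that is 14:44:25:17, i.e. DF 14:44:25;17.

14:44:25;17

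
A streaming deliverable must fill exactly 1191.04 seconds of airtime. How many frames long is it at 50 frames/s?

59552 frames

Frames = 1191.04 × 50 = 59552.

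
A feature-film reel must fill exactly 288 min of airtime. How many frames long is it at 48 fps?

288 min = 17280 s.
Frames = 17280 × 48 = 829440.

829440 frames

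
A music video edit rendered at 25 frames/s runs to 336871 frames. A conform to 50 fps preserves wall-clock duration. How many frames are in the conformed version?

Target frames = source frames × (target rate / source rate) = 336871 × (50)/(25) = 336871 × 2 = 673742.

673742 frames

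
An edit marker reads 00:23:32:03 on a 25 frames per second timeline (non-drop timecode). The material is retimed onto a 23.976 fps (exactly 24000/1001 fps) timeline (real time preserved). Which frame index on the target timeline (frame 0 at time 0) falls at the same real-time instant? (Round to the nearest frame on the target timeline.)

Source frame index: (0×3600 + 23×60 + 32) × 25 + 3 = 35303.
Real time: 35303 / (25) = 35303/25 s.
Target frame: (35303/25) × (24000/1001) = 33890880/1001 ≈ 33857.023 → 33857.

frame 33857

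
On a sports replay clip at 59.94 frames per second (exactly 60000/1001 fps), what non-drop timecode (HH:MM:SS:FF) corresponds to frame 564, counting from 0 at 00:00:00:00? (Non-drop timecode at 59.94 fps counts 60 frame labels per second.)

564 ÷ 60 = 9 full seconds, remainder 24 frames.
9 s = 0 h 0 min 9 s.
Timecode: 00:00:09:24.

00:00:09:24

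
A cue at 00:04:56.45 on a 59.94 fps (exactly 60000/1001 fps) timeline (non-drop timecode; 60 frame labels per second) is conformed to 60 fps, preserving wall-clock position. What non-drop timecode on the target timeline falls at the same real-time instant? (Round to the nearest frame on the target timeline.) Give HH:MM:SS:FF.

00:04:57:03

Source frame index: (0×3600 + 4×60 + 56) × 60 + 45 = 17805.
Real time: 17805 / (60000/1001) = 1188187/4000 s.
Target frame: (1188187/4000) × (60) = 3564561/200 ≈ 17822.805 → 17823.
At 60 labels/s: frame 17823 → 00:04:57:03.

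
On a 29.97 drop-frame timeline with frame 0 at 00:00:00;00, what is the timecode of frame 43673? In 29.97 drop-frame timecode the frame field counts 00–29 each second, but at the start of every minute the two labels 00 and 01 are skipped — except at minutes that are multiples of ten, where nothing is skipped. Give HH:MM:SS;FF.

00:24:17;07

Ten DF minutes hold 17982 frames, so frame 43673 lies in block 2 (frames 35964–53945) with 7709 frames into that block.
The block's first minute is 1800 frames and the rest 1798 each; 7709 frames reaches minute 4, so 2 × 18 + 4 × 2 = 44 labels have been skipped so far.
Adding those back, label number 43673 + 44 = 43717 at 30 labels/s is 1457 s + 7 f = 0 h 24 min 17 s frame 7, i.e. 00:24:17;07.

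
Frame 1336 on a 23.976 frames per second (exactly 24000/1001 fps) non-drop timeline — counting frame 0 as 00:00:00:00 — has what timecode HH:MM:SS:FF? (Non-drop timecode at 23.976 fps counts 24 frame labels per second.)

1336 ÷ 24 = 55 full seconds, remainder 16 frames.
55 s = 0 h 0 min 55 s.
Timecode: 00:00:55:16.

00:00:55:16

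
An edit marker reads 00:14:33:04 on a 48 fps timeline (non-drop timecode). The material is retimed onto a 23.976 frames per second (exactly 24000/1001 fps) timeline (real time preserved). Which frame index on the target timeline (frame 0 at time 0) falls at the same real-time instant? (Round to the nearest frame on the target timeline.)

Source frame index: (0×3600 + 14×60 + 33) × 48 + 4 = 41908.
Real time: 41908 / (48) = 10477/12 s.
Target frame: (10477/12) × (24000/1001) = 20954000/1001 ≈ 20933.067 → 20933.

frame 20933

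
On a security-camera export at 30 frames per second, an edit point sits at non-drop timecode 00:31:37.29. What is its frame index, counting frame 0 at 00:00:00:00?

frame 56939

Total seconds to the label: (0 × 3600 + 31 × 60 + 37) = 1897.
Frame index = 1897 × 30 + 29 = 56939.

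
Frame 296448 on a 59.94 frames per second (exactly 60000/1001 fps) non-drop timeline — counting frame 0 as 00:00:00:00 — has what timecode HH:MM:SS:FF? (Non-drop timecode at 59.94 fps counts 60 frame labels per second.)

01:22:20:48

296448 ÷ 60 = 4940 full seconds, remainder 48 frames.
4940 s = 1 h 22 min 20 s.
Timecode: 01:22:20:48.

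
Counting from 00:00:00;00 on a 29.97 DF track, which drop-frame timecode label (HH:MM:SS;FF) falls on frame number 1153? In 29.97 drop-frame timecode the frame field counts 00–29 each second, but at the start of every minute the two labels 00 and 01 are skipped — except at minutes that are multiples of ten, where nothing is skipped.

Each 10-minute DF block holds 10 × 60 × 30 − 9 × 2 = 17982 frames. 1153 ÷ 17982 → 0 full blocks, remainder 1153.
Within the partial block the first minute is 1800 frames and each further minute 1798, so 0 further minute boundaries passed. Total skipped labels = 18 × 0 + 2 × 0 = 0.
Non-drop label index = 1153 + 0 = 1153; at 30 labels/s that is 00:00:38:13, i.e. DF 00:00:38;13.

00:00:38;13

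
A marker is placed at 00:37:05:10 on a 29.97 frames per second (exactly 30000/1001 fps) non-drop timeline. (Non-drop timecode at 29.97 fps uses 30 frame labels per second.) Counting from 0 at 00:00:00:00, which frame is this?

66760

Total seconds to the label: (0 × 3600 + 37 × 60 + 5) = 2225.
Frame index = 2225 × 30 + 10 = 66760.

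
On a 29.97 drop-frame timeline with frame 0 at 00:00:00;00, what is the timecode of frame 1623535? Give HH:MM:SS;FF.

15:02:51;29

Each 10-minute DF block holds 10 × 60 × 30 − 9 × 2 = 17982 frames. 1623535 ÷ 17982 → 90 full blocks, remainder 5155.
Within the partial block the first minute is 1800 frames and each further minute 1798, so 2 further minute boundaries passed. Total skipped labels = 18 × 90 + 2 × 2 = 1624.
Non-drop label index = 1623535 + 1624 = 1625159; at 30 labels/s that is 15:02:51:29, i.e. DF 15:02:51;29.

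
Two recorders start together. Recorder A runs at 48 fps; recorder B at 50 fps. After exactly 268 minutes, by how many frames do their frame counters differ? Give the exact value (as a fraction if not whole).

32160 frames

268 min = 16080 s.
A emits 48 × 16080 = 771840 frames; B emits 50 × 16080 = 804000.
Difference = 32160 frames; B is ahead of A.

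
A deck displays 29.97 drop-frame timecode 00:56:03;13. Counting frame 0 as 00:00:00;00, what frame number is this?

100801

Complete 10-minute blocks: 5, each 17982 frames → 89910.
Remaining 6 whole minutes in the current block: 1800 + 5 × 1798 = 10790 frames.
Within the current minute: 3 × 30 + 13 − 2 = 101 (labels ;00/;01 skipped at this minute). Total = 89910 + 10790 + 101 = 100801.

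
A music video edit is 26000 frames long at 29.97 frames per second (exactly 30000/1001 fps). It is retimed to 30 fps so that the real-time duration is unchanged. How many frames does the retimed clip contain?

26026 frames

Target frames = source frames × (target rate / source rate) = 26000 × (30)/(30000/1001) = 26000 × 1001/1000 = 26026.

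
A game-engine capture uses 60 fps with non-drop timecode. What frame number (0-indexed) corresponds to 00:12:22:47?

44567

Total seconds to the label: (0 × 3600 + 12 × 60 + 22) = 742.
Frame index = 742 × 60 + 47 = 44567.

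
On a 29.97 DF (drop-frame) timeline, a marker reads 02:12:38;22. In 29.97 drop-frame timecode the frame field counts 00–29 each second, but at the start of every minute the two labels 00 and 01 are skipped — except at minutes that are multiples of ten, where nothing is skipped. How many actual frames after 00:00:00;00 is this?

238524

As if non-drop at 30 labels/s: (2 × 3600 + 12 × 60 + 38) × 30 + 22 = 238762.
Minute boundaries passed: 132; those not divisible by 10: 132 − 13 = 119; dropped labels = 2 × 119 = 238.
Actual frame index = 238762 − 238 = 238524.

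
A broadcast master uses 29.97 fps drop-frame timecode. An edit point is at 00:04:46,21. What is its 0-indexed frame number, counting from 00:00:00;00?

8593

As if non-drop at 30 labels/s: (0 × 3600 + 4 × 60 + 46) × 30 + 21 = 8601.
Minute boundaries passed: 4; those not divisible by 10: 4 − 0 = 4; dropped labels = 2 × 4 = 8.
Actual frame index = 8601 − 8 = 8593.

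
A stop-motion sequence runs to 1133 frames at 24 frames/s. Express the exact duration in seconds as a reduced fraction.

Running time = 1133 ÷ (24) = 1133 × 1/24 = 1133/24 s.

1133/24 seconds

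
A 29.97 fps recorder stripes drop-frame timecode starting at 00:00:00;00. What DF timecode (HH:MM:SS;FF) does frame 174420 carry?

Ten DF minutes hold 17982 frames, so frame 174420 lies in block 9 (frames 161838–179819) with 12582 frames into that block.
The block's first minute is 1800 frames and the rest 1798 each; 12582 frames reaches minute 6, so 9 × 18 + 6 × 2 = 174 labels have been skipped so far.
Adding those back, label number 174420 + 174 = 174594 at 30 labels/s is 5819 s + 24 f = 1 h 36 min 59 s frame 24, i.e. 01:36:59;24.

01:36:59;24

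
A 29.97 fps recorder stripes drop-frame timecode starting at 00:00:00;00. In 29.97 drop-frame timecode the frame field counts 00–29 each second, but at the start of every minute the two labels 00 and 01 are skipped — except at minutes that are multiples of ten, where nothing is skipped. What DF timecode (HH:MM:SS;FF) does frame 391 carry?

Ten DF minutes hold 17982 frames, so frame 391 lies in block 0 (frames 0–17981) with 391 frames into that block.
The block's first minute is 1800 frames and the rest 1798 each; 391 frames reaches minute 0, so 0 × 18 + 0 × 2 = 0 labels have been skipped so far.
Adding those back, label number 391 + 0 = 391 at 30 labels/s is 13 s + 1 f = 0 h 0 min 13 s frame 1, i.e. 00:00:13;01.

00:00:13;01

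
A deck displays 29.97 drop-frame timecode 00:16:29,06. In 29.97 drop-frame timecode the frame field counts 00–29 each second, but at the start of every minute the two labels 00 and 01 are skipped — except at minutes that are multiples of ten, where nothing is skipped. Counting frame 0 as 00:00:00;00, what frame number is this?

Complete 10-minute blocks: 1, each 17982 frames → 17982.
Remaining 6 whole minutes in the current block: 1800 + 5 × 1798 = 10790 frames.
Within the current minute: 29 × 30 + 6 − 2 = 874 (labels ;00/;01 skipped at this minute). Total = 17982 + 10790 + 874 = 29646.

29646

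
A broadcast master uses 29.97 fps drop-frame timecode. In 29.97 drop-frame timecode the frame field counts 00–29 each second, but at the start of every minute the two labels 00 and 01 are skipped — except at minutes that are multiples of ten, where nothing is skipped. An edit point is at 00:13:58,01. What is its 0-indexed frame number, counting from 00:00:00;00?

25117

Complete 10-minute blocks: 1, each 17982 frames → 17982.
Remaining 3 whole minutes in the current block: 1800 + 2 × 1798 = 5396 frames.
Within the current minute: 58 × 30 + 1 − 2 = 1739 (labels ;00/;01 skipped at this minute). Total = 17982 + 5396 + 1739 = 25117.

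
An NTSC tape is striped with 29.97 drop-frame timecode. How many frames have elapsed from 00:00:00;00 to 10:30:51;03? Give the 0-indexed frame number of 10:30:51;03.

1134399

Complete 10-minute blocks: 63, each 17982 frames → 1132866.
Remaining 0 whole minutes in the current block: 0 frames.
Within the current minute: 51 × 30 + 3 = 1533. Total = 1132866 + 0 + 1533 = 1134399.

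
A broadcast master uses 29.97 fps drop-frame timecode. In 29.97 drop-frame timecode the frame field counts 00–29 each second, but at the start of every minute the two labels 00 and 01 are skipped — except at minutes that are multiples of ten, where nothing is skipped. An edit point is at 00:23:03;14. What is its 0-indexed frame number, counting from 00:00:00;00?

As if non-drop at 30 labels/s: (0 × 3600 + 23 × 60 + 3) × 30 + 14 = 41504.
Minute boundaries passed: 23; those not divisible by 10: 23 − 2 = 21; dropped labels = 2 × 21 = 42.
Actual frame index = 41504 − 42 = 41462.

41462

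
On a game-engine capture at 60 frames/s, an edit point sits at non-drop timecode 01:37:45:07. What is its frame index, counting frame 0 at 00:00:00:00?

Total seconds to the label: (1 × 3600 + 37 × 60 + 45) = 5865.
Frame index = 5865 × 60 + 7 = 351907.

351907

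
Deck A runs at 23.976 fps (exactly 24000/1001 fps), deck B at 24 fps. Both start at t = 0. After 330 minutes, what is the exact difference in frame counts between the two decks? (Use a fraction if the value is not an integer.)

43200/91 frames

330 min = 19800 s.
A emits 24000/1001 × 19800 = 43200000/91 frames; B emits 24 × 19800 = 475200.
Difference = 43200/91 frames (≈ 474.7253); B is ahead of A.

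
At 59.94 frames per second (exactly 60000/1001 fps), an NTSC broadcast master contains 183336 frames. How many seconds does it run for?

3058.6556 seconds

Running time = 183336 / (60000/1001) = 3058.6556 s.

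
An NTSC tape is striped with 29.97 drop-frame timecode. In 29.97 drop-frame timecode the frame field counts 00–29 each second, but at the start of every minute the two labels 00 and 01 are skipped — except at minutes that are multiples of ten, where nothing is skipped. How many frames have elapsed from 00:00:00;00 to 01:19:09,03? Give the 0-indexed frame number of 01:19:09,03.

142329

Complete 10-minute blocks: 7, each 17982 frames → 125874.
Remaining 9 whole minutes in the current block: 1800 + 8 × 1798 = 16184 frames.
Within the current minute: 9 × 30 + 3 − 2 = 271 (labels ;00/;01 skipped at this minute). Total = 125874 + 16184 + 271 = 142329.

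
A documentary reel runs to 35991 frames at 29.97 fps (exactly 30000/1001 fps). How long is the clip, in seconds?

1200.8997 seconds

Running time = 35991 / (30000/1001) = 1200.8997 s.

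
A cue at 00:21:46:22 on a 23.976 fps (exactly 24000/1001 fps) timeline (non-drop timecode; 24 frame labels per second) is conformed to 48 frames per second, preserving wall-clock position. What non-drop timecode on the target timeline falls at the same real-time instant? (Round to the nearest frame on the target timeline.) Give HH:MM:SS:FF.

Source frame index: (0×3600 + 21×60 + 46) × 24 + 22 = 31366.
Real time: 31366 / (24000/1001) = 15698683/12000 s.
Target frame: (15698683/12000) × (48) = 15698683/250 ≈ 62794.732 → 62795.
At 48 labels/s: frame 62795 → 00:21:48:11.

00:21:48:11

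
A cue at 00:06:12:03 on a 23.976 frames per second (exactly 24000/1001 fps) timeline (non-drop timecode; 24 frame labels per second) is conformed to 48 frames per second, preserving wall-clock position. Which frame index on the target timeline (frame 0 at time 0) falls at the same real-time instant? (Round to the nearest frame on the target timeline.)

frame 17880

Source frame index: (0×3600 + 6×60 + 12) × 24 + 3 = 8931.
Real time: 8931 / (24000/1001) = 2979977/8000 s.
Target frame: (2979977/8000) × (48) = 8939931/500 ≈ 17879.862 → 17880.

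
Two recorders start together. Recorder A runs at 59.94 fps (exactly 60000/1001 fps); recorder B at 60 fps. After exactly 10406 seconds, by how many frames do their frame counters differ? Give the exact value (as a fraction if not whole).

56760/91 frames

A emits 60000/1001 × 10406 = 56760000/91 frames; B emits 60 × 10406 = 624360.
Difference = 56760/91 frames (≈ 623.7363); B is ahead of A.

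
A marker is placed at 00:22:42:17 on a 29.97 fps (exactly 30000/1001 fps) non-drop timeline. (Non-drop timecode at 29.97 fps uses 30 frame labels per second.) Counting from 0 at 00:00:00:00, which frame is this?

frame 40877

Total seconds to the label: (0 × 3600 + 22 × 60 + 42) = 1362.
Frame index = 1362 × 30 + 17 = 40877.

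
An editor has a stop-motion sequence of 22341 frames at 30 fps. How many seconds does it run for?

744.7 seconds

Running time = 22341 / (30) = 744.7 s.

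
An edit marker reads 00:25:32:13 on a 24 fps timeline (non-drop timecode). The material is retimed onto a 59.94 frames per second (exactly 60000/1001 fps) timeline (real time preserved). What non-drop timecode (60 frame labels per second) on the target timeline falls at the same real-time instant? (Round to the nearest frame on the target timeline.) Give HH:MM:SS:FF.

Source frame index: (0×3600 + 25×60 + 32) × 24 + 13 = 36781.
Real time: 36781 / (24) = 36781/24 s.
Target frame: (36781/24) × (60000/1001) = 91952500/1001 ≈ 91860.639 → 91861.
At 60 labels/s: frame 91861 → 00:25:31:01.

00:25:31:01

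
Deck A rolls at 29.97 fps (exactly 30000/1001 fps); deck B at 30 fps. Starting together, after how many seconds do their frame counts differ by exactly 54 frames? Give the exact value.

The gap grows by |30 − 30000/1001| = 30/1001 frames per second.
Time for a 54-frame gap: 54 ÷ (30/1001) = 1801.8 s.

1801.8 seconds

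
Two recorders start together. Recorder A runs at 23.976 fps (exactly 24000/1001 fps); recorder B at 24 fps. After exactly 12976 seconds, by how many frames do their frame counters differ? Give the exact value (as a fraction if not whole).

A emits 24000/1001 × 12976 = 311424000/1001 frames; B emits 24 × 12976 = 311424.
Difference = 311424/1001 frames (≈ 311.1129); B is ahead of A.

311424/1001 frames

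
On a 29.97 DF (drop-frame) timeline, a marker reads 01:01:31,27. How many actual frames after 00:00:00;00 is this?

As if non-drop at 30 labels/s: (1 × 3600 + 1 × 60 + 31) × 30 + 27 = 110757.
Minute boundaries passed: 61; those not divisible by 10: 61 − 6 = 55; dropped labels = 2 × 55 = 110.
Actual frame index = 110757 − 110 = 110647.

110647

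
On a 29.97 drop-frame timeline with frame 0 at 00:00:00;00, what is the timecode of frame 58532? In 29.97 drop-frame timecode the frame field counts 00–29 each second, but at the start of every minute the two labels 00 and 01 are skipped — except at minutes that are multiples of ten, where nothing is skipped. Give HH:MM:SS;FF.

Ten DF minutes hold 17982 frames, so frame 58532 lies in block 3 (frames 53946–71927) with 4586 frames into that block.
The block's first minute is 1800 frames and the rest 1798 each; 4586 frames reaches minute 2, so 3 × 18 + 2 × 2 = 58 labels have been skipped so far.
Adding those back, label number 58532 + 58 = 58590 at 30 labels/s is 1953 s + 0 f = 0 h 32 min 33 s frame 0, i.e. 00:32:33;00.

00:32:33;00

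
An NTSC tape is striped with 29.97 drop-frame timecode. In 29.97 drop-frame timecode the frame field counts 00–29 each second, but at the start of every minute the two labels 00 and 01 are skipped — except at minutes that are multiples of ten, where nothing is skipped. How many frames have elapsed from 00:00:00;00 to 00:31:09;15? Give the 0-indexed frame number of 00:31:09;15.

As if non-drop at 30 labels/s: (0 × 3600 + 31 × 60 + 9) × 30 + 15 = 56085.
Minute boundaries passed: 31; those not divisible by 10: 31 − 3 = 28; dropped labels = 2 × 28 = 56.
Actual frame index = 56085 − 56 = 56029.

56029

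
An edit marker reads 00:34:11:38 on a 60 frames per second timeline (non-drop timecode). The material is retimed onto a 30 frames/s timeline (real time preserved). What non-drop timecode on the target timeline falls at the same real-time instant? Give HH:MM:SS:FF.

Source frame index: (0×3600 + 34×60 + 11) × 60 + 38 = 123098.
Real time: 123098 / (60) = 61549/30 s.
Target frame: (61549/30) × (30) = 61549.
At 30 labels/s: frame 61549 → 00:34:11:19.

00:34:11:19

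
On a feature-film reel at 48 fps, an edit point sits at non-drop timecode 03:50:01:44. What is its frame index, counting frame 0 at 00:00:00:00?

frame 662492

Total seconds to the label: (3 × 3600 + 50 × 60 + 1) = 13801.
Frame index = 13801 × 48 + 44 = 662492.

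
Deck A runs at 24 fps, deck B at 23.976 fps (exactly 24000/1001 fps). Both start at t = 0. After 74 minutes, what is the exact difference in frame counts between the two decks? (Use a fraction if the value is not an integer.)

74 min = 4440 s.
A emits 24 × 4440 = 106560 frames; B emits 24000/1001 × 4440 = 106560000/1001.
Difference = 106560/1001 frames (≈ 106.4535); B is behind A.

106560/1001 frames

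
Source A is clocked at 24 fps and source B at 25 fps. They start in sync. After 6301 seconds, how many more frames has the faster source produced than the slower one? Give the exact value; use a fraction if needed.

A emits 24 × 6301 = 151224 frames; B emits 25 × 6301 = 157525.
Difference = 6301 frames; B is ahead of A.

6301 frames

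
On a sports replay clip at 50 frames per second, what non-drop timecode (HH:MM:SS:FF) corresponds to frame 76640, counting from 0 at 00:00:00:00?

76640 ÷ 50 = 1532 full seconds, remainder 40 frames.
1532 s = 0 h 25 min 32 s.
Timecode: 00:25:32:40.

00:25:32:40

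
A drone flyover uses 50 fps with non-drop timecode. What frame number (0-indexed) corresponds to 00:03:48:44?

11444

Total seconds to the label: (0 × 3600 + 3 × 60 + 48) = 228.
Frame index = 228 × 50 + 44 = 11444.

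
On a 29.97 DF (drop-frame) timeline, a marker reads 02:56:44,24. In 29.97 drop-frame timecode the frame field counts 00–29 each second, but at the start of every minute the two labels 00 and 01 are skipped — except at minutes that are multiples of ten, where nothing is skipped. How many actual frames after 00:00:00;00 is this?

As if non-drop at 30 labels/s: (2 × 3600 + 56 × 60 + 44) × 30 + 24 = 318144.
Minute boundaries passed: 176; those not divisible by 10: 176 − 17 = 159; dropped labels = 2 × 159 = 318.
Actual frame index = 318144 − 318 = 317826.

317826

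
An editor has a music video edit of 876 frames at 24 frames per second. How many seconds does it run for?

Running time = 876 / (24) = 36.5 s.

36.5 seconds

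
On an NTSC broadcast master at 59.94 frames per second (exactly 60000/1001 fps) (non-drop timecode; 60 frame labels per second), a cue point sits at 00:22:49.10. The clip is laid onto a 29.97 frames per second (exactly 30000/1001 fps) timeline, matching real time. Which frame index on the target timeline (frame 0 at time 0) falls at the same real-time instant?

Source frame index: (0×3600 + 22×60 + 49) × 60 + 10 = 82150.
Real time: 82150 / (60000/1001) = 1644643/1200 s.
Target frame: (1644643/1200) × (30000/1001) = 41075.

frame 41075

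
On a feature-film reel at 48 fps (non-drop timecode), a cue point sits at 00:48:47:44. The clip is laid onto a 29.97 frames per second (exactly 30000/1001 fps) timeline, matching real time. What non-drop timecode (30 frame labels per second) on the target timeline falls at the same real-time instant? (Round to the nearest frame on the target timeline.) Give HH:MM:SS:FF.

00:48:45:00

Source frame index: (0×3600 + 48×60 + 47) × 48 + 44 = 140540.
Real time: 140540 / (48) = 35135/12 s.
Target frame: (35135/12) × (30000/1001) = 87837500/1001 ≈ 87749.750 → 87750.
At 30 labels/s: frame 87750 → 00:48:45:00.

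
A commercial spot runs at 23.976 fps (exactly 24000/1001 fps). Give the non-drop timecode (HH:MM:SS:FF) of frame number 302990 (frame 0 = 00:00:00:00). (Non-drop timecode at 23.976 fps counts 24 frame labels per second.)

03:30:24:14

302990 ÷ 24 = 12624 full seconds, remainder 14 frames.
12624 s = 3 h 30 min 24 s.
Timecode: 03:30:24:14.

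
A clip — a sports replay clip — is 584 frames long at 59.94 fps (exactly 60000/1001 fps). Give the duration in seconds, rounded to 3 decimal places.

9.743 seconds

Running time = 584 × 1001/60000 = 73073/7500 s ≈ 9.743 s.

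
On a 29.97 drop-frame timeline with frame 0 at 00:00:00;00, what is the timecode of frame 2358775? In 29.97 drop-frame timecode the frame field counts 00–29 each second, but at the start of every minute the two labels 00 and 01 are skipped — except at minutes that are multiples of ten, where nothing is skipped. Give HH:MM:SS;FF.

21:51:44;15

Ten DF minutes hold 17982 frames, so frame 2358775 lies in block 131 (frames 2355642–2373623) with 3133 frames into that block.
The block's first minute is 1800 frames and the rest 1798 each; 3133 frames reaches minute 1, so 131 × 18 + 1 × 2 = 2360 labels have been skipped so far.
Adding those back, label number 2358775 + 2360 = 2361135 at 30 labels/s is 78704 s + 15 f = 21 h 51 min 44 s frame 15, i.e. 21:51:44;15.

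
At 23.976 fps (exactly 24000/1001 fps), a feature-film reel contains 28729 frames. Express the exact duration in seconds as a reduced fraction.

Running time = 28729 ÷ (24000/1001) = 28729 × 1001/24000 = 28757729/24000 s.

28757729/24000 seconds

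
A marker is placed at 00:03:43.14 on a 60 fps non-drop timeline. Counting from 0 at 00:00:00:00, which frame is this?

13394

Total seconds to the label: (0 × 3600 + 3 × 60 + 43) = 223.
Frame index = 223 × 60 + 14 = 13394.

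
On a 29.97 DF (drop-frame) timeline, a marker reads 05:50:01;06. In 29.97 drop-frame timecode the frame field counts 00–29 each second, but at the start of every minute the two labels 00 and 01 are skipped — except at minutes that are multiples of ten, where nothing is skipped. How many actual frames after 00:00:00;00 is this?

Complete 10-minute blocks: 35, each 17982 frames → 629370.
Remaining 0 whole minutes in the current block: 0 frames.
Within the current minute: 1 × 30 + 6 = 36. Total = 629370 + 0 + 36 = 629406.

629406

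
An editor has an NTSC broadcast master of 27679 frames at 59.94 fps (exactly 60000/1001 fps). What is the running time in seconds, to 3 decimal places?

461.778 seconds

Running time = 27679 × 1001/60000 = 27706679/60000 s ≈ 461.778 s.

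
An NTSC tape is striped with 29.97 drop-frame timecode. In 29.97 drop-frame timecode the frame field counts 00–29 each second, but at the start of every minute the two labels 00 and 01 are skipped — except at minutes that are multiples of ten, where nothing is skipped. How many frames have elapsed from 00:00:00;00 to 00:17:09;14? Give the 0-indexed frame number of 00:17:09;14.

30852

Complete 10-minute blocks: 1, each 17982 frames → 17982.
Remaining 7 whole minutes in the current block: 1800 + 6 × 1798 = 12588 frames.
Within the current minute: 9 × 30 + 14 − 2 = 282 (labels ;00/;01 skipped at this minute). Total = 17982 + 12588 + 282 = 30852.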